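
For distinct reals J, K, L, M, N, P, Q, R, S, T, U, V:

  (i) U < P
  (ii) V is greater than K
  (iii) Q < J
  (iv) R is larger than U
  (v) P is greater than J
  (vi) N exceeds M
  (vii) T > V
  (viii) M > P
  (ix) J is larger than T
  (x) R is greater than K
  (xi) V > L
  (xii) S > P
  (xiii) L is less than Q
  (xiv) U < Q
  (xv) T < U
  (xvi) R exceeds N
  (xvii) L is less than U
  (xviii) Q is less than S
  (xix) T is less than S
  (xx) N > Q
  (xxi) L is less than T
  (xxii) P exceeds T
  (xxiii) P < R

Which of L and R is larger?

R

L < V < T < U < Q < J < P < M < N < R, by transitivity through V, T, U, Q, J, P, M, N.
So L < R; R is the larger of the two.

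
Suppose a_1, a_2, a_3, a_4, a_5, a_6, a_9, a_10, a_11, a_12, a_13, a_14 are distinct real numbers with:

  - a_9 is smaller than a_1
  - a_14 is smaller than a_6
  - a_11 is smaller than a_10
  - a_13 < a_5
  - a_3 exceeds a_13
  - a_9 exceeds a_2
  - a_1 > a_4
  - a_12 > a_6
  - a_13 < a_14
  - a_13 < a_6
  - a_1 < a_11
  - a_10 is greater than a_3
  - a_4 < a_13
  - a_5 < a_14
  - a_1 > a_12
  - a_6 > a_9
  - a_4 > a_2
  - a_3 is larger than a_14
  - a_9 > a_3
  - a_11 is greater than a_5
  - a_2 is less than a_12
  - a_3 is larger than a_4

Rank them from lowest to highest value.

Nothing is placed below a_2, so it is least; from there a_2 < a_4; a_4 < a_13; a_13 < a_5; a_5 < a_14; a_14 < a_3; a_3 < a_9; a_9 < a_6; a_6 < a_12; a_12 < a_1; a_1 < a_11; a_11 < a_10, each given directly.

a_2 < a_4 < a_13 < a_5 < a_14 < a_3 < a_9 < a_6 < a_12 < a_1 < a_11 < a_10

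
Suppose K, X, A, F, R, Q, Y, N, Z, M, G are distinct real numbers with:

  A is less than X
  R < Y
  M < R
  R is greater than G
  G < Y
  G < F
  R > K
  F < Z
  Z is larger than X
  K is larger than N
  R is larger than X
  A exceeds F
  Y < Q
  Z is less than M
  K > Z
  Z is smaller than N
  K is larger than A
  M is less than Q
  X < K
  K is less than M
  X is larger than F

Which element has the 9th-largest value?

Piecing the relations together gives one ordering: G < F < A < X < Z < N < K < M < R < Y < Q.
The 9th largest is A.

A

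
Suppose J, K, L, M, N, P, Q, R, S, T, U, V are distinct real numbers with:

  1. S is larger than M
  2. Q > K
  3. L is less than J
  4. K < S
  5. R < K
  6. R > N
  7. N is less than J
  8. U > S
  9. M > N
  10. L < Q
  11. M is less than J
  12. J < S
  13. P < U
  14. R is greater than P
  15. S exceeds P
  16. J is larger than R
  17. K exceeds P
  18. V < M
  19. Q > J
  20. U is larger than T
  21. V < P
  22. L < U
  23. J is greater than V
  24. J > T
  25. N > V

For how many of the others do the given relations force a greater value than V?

Directly above V: P, N, M, J.
One step further: R, K, Q, S, U (9 so far).
Nothing else is reachable above V; 9 in all.

9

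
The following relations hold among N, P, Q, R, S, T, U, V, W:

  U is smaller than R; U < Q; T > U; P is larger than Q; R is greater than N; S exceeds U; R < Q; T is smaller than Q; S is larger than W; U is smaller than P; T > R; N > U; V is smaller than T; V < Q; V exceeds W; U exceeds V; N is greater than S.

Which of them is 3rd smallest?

Piecing the relations together gives one ordering: W < V < U < S < N < R < T < Q < P.
The 3rd smallest is U.

U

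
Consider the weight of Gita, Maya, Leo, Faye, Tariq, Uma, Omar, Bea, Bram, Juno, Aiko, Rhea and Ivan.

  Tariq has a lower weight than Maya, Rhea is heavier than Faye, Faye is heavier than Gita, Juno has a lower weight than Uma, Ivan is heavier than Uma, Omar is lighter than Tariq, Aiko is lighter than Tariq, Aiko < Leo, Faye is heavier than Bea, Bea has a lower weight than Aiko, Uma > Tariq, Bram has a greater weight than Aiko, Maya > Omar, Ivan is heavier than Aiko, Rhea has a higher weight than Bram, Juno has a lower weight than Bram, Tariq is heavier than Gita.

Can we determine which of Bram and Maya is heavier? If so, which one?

Following every chain through Bram: above Bram we get Rhea; below Bram we get Bea, Aiko, Juno.
Maya is not reached, and no chain runs the other way from Maya to Bram.
So the given relations leave the order of Bram and Maya undetermined.

undetermined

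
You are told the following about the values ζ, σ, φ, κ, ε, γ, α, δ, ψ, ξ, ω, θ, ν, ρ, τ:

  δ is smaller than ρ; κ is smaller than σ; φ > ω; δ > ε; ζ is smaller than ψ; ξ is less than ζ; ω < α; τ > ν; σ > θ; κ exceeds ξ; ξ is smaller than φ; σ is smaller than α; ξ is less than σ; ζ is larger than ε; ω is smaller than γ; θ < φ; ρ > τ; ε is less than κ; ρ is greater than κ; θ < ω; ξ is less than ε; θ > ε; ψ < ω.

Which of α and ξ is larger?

α

ξ < ε and ε < ζ give ξ < ζ.
With ζ < ψ: ξ < ε < ζ < ψ.
With ψ < ω: ξ < ε < ζ < ψ < ω.
Then ω < α extends the chain to α.
So ξ < α; α is the larger of the two.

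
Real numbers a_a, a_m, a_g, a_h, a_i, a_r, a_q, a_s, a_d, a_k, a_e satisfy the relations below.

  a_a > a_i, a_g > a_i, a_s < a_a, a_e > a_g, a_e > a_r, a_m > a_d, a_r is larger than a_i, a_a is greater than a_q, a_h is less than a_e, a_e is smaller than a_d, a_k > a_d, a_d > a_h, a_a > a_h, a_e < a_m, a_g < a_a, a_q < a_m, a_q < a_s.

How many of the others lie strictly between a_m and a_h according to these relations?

The relations place a_h below a_m. An element lies strictly between them when it is forced above a_h and also forced below a_m.
Above a_h: {a_e, a_d, a_a, a_k}. Below a_m: {a_i, a_g, a_r, a_q, a_e, a_d}.
Intersection: {a_e, a_d} — 2.

2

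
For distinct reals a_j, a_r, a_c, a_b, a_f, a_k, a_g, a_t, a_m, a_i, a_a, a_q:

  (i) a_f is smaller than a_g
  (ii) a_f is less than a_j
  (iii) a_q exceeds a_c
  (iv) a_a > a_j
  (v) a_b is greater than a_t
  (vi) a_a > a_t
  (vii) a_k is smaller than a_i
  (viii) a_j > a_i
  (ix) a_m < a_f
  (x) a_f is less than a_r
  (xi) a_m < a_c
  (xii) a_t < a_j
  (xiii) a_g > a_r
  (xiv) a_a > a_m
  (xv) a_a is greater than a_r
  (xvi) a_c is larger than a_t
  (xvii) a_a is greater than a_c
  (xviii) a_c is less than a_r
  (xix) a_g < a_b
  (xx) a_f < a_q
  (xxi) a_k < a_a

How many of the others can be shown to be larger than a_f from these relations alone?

6

From a_f the given relations immediately reach a_j, a_r, a_g, a_q.
From those, a_a, a_b — 6 in total.
No other element is forced above a_f by the given relations, so the count is 6.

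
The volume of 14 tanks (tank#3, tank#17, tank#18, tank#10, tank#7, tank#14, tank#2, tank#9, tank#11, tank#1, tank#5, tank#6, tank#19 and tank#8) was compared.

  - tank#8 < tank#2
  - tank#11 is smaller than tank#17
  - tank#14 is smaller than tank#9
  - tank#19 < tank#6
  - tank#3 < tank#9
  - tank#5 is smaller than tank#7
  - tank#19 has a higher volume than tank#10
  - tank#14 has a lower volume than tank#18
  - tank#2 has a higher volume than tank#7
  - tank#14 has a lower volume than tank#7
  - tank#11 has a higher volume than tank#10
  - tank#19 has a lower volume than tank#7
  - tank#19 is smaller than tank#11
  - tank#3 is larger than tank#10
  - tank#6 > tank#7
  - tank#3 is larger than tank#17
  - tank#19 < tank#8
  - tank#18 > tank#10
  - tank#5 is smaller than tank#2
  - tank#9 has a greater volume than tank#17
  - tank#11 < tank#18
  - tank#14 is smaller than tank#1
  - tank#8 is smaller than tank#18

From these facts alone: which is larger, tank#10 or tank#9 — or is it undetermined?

tank#9

Chaining the given relations: tank#10 < tank#19 < tank#11 < tank#17 < tank#3 < tank#9.
So tank#9 is larger.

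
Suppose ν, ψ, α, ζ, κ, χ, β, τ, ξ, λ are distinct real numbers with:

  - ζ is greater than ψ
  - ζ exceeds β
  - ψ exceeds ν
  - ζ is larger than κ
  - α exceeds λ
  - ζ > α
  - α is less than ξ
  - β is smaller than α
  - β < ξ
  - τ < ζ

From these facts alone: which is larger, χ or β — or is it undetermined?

undetermined

Following every chain through β: above β we get α, ζ, ξ.
χ is not reached, and no chain runs the other way from χ to β.
So the given relations leave the order of β and χ undetermined.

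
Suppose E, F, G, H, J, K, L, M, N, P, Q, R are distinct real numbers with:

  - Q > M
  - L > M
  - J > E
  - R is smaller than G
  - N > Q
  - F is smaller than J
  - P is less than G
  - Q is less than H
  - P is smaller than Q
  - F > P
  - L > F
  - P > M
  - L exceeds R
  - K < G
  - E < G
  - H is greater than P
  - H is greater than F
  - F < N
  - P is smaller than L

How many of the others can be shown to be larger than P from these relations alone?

Directly above P: Q, F, G, L, H.
One step further: N, J (7 so far).
Nothing else is reachable above P; 7 in all.

7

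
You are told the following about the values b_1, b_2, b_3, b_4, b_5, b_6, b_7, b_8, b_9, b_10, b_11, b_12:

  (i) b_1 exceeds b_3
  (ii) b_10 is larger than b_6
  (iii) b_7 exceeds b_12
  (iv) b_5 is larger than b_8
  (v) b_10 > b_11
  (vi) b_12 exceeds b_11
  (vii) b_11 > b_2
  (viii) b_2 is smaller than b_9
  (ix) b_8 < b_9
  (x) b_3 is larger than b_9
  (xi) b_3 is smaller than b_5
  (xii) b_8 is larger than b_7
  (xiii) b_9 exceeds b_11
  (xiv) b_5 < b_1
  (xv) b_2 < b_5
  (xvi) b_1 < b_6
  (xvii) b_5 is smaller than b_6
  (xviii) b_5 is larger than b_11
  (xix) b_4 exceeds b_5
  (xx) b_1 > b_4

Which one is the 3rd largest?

b_1

The consecutive relations fix a unique order: b_2 < b_11 < b_12 < b_7 < b_8 < b_9 < b_3 < b_5 < b_4 < b_1 < b_6 < b_10.
The 3rd largest is b_1.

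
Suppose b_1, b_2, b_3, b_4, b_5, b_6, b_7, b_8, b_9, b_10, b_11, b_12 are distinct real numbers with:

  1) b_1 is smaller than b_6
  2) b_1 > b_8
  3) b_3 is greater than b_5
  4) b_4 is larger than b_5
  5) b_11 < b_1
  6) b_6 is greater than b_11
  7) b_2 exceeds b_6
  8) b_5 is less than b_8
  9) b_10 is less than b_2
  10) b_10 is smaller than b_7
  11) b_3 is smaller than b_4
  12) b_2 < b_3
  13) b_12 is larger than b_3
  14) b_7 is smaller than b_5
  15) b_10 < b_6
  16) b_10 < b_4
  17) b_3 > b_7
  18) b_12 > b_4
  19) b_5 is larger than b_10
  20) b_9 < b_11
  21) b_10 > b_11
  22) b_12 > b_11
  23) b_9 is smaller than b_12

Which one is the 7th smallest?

Piecing the relations together gives one ordering: b_9 < b_11 < b_10 < b_7 < b_5 < b_8 < b_1 < b_6 < b_2 < b_3 < b_4 < b_12.
The 7th smallest is b_1.

b_1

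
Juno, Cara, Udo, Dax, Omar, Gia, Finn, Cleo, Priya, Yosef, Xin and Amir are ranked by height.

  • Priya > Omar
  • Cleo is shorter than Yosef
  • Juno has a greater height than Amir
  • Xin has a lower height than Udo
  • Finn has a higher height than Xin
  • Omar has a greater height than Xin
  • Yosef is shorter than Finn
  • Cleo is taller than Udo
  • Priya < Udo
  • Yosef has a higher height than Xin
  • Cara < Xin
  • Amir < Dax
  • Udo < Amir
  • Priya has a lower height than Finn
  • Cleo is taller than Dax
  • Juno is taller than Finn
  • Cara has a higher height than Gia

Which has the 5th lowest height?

Priya

Chaining the given pairs: Gia < Cara < Xin < Omar < Priya < Udo < Amir < Dax < Cleo < Yosef < Finn < Juno.
The 5th smallest is Priya.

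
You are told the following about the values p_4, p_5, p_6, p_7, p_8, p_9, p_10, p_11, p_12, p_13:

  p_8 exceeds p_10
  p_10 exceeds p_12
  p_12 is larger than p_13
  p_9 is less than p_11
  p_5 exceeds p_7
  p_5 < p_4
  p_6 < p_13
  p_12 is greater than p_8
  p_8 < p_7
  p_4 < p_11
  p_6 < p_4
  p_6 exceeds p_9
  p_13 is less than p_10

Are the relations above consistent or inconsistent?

inconsistent

We have p_8 < p_12 stated directly, yet also p_12 < p_10 < p_8 by chaining the others — so p_12 < p_8. Contradiction.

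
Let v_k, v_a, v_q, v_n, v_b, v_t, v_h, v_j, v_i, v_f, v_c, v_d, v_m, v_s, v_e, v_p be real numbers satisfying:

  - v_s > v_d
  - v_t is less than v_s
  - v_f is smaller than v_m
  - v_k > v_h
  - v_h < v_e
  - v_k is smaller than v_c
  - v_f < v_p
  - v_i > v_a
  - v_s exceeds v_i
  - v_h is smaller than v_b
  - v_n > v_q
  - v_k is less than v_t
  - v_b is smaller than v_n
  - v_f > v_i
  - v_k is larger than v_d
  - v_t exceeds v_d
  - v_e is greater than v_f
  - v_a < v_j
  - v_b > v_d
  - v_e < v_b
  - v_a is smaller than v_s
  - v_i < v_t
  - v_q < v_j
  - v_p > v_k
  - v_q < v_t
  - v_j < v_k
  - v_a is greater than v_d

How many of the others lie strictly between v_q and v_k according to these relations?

1

Chaining upward from v_q reaches: v_j, v_c, v_p, v_n, v_t, v_s.
Chaining downward from v_k reaches: v_d, v_a, v_h, v_j.
Strictly between v_q and v_k are those in both lists: v_j — 1 element.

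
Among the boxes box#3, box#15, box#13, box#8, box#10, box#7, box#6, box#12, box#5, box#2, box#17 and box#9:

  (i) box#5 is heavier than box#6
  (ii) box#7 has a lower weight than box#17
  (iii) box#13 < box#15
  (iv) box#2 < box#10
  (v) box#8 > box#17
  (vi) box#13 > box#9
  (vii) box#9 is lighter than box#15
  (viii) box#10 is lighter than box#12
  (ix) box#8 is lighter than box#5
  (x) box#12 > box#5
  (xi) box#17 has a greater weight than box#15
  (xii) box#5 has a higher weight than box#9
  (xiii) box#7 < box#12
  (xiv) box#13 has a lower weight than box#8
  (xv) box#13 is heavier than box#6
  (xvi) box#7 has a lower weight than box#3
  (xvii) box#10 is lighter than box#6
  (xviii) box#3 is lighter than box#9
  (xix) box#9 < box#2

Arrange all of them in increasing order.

box#7 < box#3 < box#9 < box#2 < box#10 < box#6 < box#13 < box#15 < box#17 < box#8 < box#5 < box#12

The consecutive links are each given: box#7 < box#3; box#3 < box#9; box#9 < box#2; box#2 < box#10; box#10 < box#6; box#6 < box#13; box#13 < box#15; box#15 < box#17; box#17 < box#8; box#8 < box#5; box#5 < box#12.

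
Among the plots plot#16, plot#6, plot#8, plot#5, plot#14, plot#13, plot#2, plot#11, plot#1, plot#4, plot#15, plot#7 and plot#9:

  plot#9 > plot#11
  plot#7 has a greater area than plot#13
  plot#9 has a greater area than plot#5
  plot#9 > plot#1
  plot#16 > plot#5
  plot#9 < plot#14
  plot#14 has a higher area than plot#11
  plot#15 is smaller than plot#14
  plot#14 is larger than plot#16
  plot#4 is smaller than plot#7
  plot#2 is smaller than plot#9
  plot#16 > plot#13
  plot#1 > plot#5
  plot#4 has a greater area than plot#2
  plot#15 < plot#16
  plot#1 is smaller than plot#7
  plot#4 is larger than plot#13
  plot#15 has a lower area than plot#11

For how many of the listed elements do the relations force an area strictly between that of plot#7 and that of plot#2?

1

The relations place plot#2 below plot#7. An element lies strictly between them when it is forced above plot#2 and also forced below plot#7.
Above plot#2: {plot#4, plot#9, plot#14}. Below plot#7: {plot#5, plot#1, plot#13, plot#4}.
Intersection: {plot#4} — 1.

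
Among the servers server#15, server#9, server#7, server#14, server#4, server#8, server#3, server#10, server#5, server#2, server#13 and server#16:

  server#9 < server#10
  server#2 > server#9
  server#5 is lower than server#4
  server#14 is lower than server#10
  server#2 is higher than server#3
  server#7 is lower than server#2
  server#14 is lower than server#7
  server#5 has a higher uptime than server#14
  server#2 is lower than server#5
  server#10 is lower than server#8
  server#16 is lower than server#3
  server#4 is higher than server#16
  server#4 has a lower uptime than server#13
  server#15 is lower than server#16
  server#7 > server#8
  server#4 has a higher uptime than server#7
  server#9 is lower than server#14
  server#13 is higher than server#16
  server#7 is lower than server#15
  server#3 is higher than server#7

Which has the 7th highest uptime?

server#15

The consecutive relations fix a unique order: server#9 < server#14 < server#10 < server#8 < server#7 < server#15 < server#16 < server#3 < server#2 < server#5 < server#4 < server#13.
The 7th largest is server#15.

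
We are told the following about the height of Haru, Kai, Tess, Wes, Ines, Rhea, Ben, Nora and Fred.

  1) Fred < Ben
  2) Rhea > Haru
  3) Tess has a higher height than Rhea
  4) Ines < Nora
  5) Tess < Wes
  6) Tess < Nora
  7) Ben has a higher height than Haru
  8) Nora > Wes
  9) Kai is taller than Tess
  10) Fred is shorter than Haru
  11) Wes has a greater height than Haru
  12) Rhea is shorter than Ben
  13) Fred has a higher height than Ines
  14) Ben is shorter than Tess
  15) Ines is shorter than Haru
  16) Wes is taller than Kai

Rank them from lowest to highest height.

Nothing is placed below Ines, so it is least; from there Ines < Fred; Fred < Haru; Haru < Rhea; Rhea < Ben; Ben < Tess; Tess < Kai; Kai < Wes; Wes < Nora, each given directly.

Ines < Fred < Haru < Rhea < Ben < Tess < Kai < Wes < Nora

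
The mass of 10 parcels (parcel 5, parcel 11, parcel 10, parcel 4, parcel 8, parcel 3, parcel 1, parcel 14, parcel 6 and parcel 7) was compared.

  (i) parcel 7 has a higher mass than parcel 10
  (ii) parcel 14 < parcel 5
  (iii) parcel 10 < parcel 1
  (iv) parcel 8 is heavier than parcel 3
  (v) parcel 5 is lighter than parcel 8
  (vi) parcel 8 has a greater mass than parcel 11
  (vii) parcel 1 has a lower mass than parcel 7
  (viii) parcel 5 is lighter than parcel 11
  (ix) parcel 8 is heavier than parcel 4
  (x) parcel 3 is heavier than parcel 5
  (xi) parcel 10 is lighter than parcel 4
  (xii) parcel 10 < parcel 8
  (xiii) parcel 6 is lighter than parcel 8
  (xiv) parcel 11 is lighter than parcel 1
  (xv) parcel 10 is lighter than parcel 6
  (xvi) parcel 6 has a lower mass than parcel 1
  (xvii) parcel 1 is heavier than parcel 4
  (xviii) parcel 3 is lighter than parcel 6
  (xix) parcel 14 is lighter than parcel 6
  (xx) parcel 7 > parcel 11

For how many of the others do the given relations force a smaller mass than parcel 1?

The elements the relations force below parcel 1 are parcel 14, parcel 5, parcel 10, parcel 3, parcel 6, parcel 4, parcel 11 — no chain reaches any other.
That is 7.

7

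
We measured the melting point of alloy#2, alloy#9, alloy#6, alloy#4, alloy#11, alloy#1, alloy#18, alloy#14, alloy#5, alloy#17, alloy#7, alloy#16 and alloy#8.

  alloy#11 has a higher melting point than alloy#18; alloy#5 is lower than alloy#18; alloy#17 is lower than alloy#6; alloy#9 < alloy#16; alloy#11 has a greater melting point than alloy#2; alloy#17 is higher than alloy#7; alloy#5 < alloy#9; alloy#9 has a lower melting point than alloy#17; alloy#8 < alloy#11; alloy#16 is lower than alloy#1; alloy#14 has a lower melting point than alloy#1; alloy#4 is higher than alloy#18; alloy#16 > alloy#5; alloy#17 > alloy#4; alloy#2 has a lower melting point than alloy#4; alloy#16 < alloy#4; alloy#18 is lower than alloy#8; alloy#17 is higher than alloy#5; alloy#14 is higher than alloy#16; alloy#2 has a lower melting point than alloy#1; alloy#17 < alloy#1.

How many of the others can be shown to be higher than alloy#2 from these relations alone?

Directly above alloy#2: alloy#11, alloy#4, alloy#1.
One step further: alloy#17 (4 so far).
One step further: alloy#6 (5 so far).
Nothing else is reachable above alloy#2; 5 in all.

5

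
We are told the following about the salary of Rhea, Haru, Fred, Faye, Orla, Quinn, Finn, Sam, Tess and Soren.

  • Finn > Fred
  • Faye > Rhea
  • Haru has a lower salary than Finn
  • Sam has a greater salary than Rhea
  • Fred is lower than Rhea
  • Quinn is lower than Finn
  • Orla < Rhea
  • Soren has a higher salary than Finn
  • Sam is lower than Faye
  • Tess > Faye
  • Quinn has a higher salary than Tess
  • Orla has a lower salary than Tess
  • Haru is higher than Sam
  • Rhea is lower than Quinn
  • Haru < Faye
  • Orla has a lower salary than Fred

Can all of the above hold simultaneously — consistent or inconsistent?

consistent

The single ordering Orla < Fred < Rhea < Sam < Haru < Faye < Tess < Quinn < Finn < Soren satisfies every listed relation, so no contradiction arises.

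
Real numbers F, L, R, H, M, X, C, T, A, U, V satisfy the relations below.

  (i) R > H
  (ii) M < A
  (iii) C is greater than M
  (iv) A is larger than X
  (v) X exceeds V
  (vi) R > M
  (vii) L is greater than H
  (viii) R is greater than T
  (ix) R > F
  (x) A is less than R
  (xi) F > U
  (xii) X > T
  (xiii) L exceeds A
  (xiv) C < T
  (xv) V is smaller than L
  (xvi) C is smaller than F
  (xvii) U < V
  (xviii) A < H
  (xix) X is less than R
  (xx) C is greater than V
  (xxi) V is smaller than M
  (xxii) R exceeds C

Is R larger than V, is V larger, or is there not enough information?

V < M and M < C give V < C.
Then C < T extends the chain to T.
Then T < X extends the chain to X.
Then X < A extends the chain to A.
With A < H: V < M < C < T < X < A < H.
Then H < R extends the chain to R.
So R is larger.

R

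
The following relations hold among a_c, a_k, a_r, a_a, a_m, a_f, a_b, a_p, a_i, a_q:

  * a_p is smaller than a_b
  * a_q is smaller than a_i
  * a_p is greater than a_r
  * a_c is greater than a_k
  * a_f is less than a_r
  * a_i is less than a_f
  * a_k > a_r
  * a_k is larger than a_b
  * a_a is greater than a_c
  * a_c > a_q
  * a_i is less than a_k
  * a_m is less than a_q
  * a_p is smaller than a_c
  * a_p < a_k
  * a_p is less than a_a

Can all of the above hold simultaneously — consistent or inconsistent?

The single ordering a_m < a_q < a_i < a_f < a_r < a_p < a_b < a_k < a_c < a_a satisfies every listed relation, so no contradiction arises.

consistent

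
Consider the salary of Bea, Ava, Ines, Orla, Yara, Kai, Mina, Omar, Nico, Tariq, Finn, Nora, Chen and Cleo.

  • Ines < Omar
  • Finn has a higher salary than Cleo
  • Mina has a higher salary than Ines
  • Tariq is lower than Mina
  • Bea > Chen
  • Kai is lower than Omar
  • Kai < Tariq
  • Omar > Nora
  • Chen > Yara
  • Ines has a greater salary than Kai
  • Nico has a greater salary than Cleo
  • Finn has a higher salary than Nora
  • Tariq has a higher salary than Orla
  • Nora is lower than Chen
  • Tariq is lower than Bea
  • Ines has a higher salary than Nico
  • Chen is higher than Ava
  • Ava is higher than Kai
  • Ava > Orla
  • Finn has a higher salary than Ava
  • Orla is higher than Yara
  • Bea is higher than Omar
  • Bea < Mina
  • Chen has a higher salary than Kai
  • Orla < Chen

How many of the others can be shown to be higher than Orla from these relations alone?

6

The elements the relations force above Orla are Ava, Tariq, Chen, Finn, Bea, Mina — no chain reaches any other.
That is 6.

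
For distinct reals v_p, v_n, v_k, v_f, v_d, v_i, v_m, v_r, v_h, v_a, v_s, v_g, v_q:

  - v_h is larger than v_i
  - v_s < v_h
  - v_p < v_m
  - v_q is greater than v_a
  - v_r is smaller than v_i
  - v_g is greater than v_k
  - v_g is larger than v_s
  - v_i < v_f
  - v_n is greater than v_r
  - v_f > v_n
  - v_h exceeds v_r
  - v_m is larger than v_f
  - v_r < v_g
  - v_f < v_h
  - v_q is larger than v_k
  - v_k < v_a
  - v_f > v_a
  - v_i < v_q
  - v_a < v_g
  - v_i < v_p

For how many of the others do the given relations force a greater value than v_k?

The elements the relations force above v_k are v_a, v_q, v_f, v_h, v_g, v_m — no chain reaches any other.
That is 6.

6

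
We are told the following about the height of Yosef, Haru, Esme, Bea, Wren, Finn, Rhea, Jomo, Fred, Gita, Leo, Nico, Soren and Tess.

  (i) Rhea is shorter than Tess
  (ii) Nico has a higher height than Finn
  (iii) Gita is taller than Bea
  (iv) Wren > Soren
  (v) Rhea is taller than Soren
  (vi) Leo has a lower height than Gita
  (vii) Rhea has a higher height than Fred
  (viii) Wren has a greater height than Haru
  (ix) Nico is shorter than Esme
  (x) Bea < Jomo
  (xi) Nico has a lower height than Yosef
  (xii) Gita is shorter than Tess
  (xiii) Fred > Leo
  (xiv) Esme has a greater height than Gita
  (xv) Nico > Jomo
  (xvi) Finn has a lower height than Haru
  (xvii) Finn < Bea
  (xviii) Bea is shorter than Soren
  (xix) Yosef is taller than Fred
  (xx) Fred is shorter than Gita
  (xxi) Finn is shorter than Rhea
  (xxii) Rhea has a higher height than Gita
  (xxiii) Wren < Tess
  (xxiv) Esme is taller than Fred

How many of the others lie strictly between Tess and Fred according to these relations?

Chaining upward from Fred reaches: Gita, Rhea, Esme, Yosef.
Chaining downward from Tess reaches: Finn, Haru, Leo, Bea, Gita, Soren, Rhea, Wren.
Strictly between Fred and Tess are those in both lists: Gita, Rhea — 2 elements.

2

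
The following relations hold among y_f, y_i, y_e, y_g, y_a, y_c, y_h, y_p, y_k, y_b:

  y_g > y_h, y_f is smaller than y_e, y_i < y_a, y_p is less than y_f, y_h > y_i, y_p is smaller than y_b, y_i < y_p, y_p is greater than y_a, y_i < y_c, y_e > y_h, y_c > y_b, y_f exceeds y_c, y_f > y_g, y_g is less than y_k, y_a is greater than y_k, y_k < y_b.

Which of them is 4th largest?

y_b

Chaining the given pairs: y_i < y_h < y_g < y_k < y_a < y_p < y_b < y_c < y_f < y_e.
Counting 4 from the largest end gives y_b.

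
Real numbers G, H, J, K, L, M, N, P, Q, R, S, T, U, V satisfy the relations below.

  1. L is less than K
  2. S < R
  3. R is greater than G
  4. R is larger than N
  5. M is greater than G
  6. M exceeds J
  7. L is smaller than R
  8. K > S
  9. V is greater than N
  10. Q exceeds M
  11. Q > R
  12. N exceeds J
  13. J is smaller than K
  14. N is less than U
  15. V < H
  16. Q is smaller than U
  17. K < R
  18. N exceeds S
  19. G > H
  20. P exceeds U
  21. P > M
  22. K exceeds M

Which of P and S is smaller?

S < N and N < V give S < V.
With V < H: S < N < V < H.
With H < G: S < N < V < H < G.
Then G < M extends the chain to M.
Then M < K extends the chain to K.
With K < R: S < N < V < H < G < M < K < R.
Then R < Q extends the chain to Q.
With Q < U: S < N < V < H < G < M < K < R < Q < U.
Then U < P extends the chain to P.
So S < P; S is the smaller of the two.

S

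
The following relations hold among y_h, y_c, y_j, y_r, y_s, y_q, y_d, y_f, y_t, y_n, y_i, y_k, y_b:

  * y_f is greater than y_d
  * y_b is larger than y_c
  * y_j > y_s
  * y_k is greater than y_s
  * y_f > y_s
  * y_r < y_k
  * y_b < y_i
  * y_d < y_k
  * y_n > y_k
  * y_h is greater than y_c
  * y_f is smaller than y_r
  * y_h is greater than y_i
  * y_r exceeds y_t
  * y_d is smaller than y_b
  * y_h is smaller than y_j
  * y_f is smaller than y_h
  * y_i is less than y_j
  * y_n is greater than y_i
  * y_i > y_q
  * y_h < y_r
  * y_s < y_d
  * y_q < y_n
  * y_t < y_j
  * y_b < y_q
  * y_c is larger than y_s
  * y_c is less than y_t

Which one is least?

y_c is not least since y_s < y_c; y_d is not least since y_s < y_d; y_b is not least since y_c < y_b; y_q is not least since y_b < y_q; y_i is not least since y_q < y_i; y_f is not least since y_s < y_f; y_t is not least since y_c < y_t; y_h is not least since y_f < y_h; y_j is not least since y_h < y_j; y_r is not least since y_t < y_r; y_k is not least since y_d < y_k; y_n is not least since y_q < y_n.
Only y_s has nothing below it, so y_s is the least.

y_s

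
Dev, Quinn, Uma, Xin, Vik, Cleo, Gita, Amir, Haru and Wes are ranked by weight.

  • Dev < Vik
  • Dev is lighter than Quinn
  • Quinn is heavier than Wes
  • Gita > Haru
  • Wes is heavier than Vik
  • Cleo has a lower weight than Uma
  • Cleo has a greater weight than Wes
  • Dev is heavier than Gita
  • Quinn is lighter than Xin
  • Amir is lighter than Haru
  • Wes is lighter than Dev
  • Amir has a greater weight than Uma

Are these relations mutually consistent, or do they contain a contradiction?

We have Dev < Vik stated directly, yet also Vik < Wes < Cleo < Uma < Amir < Haru < Gita < Dev by chaining the others — so Vik < Dev. Contradiction.

inconsistent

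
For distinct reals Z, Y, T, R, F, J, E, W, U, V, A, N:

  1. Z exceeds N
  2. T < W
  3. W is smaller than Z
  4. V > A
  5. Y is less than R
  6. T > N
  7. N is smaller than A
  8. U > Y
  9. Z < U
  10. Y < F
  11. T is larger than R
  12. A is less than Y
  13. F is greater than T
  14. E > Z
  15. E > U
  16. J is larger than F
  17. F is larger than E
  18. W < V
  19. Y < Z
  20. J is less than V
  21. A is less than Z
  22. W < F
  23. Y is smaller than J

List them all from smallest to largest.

N < A < Y < R < T < W < Z < U < E < F < J < V

Nothing is placed below N, so it is least; from there N < A; A < Y; Y < R; R < T; T < W; W < Z; Z < U; U < E; E < F; F < J; J < V, each given directly.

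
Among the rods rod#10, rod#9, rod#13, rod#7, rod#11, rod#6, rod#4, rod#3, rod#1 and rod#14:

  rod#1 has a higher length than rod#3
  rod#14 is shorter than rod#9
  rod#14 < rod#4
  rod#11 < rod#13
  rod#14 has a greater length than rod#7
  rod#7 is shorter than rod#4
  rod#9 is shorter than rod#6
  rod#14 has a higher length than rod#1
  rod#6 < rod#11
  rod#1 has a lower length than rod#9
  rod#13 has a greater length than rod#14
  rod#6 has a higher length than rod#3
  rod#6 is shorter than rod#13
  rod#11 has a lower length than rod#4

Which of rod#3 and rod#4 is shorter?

rod#3

rod#3 < rod#1 < rod#14 < rod#9 < rod#6 < rod#11 < rod#4, by transitivity through rod#1, rod#14, rod#9, rod#6, rod#11.
So rod#3 < rod#4; rod#3 is the shorter of the two.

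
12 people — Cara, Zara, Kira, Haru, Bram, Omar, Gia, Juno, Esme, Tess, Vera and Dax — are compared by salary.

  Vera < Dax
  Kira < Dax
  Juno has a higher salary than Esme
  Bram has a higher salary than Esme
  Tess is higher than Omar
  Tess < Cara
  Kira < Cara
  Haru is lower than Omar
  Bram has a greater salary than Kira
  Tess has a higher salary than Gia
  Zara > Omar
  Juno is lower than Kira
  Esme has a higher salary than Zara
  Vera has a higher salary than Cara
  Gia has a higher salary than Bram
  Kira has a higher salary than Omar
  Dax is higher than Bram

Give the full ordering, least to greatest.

Each adjacent pair is fixed by a given relation: Haru < Omar; Omar < Zara; Zara < Esme; Esme < Juno; Juno < Kira; Kira < Bram; Bram < Gia; Gia < Tess; Tess < Cara; Cara < Vera; Vera < Dax. Chaining them end to end gives the full order.

Haru < Omar < Zara < Esme < Juno < Kira < Bram < Gia < Tess < Cara < Vera < Dax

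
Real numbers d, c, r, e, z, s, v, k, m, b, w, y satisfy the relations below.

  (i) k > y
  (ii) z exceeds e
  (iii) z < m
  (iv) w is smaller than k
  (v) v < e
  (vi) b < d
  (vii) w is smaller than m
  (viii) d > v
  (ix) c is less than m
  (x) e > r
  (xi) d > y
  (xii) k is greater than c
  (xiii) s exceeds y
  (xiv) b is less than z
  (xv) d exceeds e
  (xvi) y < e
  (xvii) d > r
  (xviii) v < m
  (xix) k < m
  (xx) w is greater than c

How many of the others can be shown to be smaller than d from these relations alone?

Directly below d: y, b, v, r, e.
No other element is forced below d by the given relations, so the count is 5.

5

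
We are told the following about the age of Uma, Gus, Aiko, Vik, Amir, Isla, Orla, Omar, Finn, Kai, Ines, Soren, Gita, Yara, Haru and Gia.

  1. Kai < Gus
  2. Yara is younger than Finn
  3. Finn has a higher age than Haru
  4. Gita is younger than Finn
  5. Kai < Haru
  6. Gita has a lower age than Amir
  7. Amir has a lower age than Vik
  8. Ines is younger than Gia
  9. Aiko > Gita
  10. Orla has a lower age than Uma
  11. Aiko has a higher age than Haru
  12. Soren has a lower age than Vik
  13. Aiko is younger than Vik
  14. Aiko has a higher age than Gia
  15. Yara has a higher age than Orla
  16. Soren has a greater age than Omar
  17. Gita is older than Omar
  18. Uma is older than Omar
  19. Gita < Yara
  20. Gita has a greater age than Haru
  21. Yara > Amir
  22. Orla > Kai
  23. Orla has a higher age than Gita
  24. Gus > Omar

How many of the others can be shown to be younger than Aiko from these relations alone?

6

The elements the relations force below Aiko are Kai, Haru, Ines, Omar, Gita, Gia — no chain reaches any other.
That is 6.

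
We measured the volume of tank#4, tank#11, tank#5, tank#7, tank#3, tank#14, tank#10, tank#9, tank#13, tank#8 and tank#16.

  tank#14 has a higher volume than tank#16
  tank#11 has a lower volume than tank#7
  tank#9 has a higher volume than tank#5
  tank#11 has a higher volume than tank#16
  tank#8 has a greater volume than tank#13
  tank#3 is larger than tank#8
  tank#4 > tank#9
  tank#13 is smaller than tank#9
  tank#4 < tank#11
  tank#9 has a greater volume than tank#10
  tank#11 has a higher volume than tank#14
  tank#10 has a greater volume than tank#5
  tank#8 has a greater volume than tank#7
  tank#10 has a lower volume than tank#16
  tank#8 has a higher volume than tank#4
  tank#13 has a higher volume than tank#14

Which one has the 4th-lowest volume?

Chaining the given pairs: tank#5 < tank#10 < tank#16 < tank#14 < tank#13 < tank#9 < tank#4 < tank#11 < tank#7 < tank#8 < tank#3.
Counting 4 from the smallest end gives tank#14.

tank#14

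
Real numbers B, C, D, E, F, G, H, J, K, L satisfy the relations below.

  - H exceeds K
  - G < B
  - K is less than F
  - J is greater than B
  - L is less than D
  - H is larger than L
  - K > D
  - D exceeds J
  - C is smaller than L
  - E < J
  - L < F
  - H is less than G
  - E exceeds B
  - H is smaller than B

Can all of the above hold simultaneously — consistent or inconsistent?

Chaining the given relations yields H < G < B < E < J < D < K, so H < K. But one relation states K < H. These cannot both hold.

inconsistent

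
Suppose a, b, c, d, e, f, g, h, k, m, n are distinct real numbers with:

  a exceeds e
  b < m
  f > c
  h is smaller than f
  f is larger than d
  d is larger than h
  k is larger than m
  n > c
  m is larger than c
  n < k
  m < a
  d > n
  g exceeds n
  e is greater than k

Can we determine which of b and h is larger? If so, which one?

Following every chain through b: above b we get m, k, e, a.
h is not reached, and no chain runs the other way from h to b.
So the given relations leave the order of b and h undetermined.

undetermined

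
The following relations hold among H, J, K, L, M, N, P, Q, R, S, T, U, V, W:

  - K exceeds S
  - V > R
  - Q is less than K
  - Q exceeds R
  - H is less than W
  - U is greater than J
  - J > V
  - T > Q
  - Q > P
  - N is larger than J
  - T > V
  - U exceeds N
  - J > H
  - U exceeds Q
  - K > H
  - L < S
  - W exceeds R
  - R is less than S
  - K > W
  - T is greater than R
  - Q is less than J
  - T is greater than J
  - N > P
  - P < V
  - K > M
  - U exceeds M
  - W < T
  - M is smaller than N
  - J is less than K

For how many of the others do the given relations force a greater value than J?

The elements the relations force above J are T, N, K, U — no chain reaches any other.
That is 4.

4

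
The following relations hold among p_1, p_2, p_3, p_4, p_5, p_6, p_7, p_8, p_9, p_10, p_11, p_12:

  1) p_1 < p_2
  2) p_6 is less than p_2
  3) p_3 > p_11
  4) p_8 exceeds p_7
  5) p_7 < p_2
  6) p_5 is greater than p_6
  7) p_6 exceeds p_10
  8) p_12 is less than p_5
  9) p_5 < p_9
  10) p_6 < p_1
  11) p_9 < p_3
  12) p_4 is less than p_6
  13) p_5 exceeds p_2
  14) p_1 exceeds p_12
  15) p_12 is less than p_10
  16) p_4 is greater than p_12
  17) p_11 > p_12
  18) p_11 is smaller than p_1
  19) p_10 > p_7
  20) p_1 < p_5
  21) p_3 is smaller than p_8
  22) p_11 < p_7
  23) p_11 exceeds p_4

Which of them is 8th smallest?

The consecutive relations fix a unique order: p_12 < p_4 < p_11 < p_7 < p_10 < p_6 < p_1 < p_2 < p_5 < p_9 < p_3 < p_8.
Counting 8 from the smallest end gives p_2.

p_2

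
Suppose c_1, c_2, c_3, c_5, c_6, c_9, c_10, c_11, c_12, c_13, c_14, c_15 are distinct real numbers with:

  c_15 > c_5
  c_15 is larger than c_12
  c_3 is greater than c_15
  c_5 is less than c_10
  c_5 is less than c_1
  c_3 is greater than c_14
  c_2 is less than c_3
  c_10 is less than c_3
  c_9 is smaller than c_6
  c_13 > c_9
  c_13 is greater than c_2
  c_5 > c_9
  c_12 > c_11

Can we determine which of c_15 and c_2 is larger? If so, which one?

Following every chain through c_2: above c_2 we get c_13, c_3.
c_15 is not reached, and no chain runs the other way from c_15 to c_2.
So the given relations leave the order of c_2 and c_15 undetermined.

undetermined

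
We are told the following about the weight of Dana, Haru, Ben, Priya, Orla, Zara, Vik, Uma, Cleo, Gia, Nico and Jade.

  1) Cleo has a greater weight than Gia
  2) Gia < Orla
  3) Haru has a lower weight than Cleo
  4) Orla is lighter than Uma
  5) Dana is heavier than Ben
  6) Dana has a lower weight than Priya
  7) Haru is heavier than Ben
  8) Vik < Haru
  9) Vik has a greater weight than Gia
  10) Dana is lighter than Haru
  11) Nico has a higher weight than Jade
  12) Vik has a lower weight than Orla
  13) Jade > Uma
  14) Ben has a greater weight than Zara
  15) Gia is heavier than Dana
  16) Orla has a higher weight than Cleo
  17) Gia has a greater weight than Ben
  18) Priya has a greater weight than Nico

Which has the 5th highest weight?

Orla

The consecutive relations fix a unique order: Zara < Ben < Dana < Gia < Vik < Haru < Cleo < Orla < Uma < Jade < Nico < Priya.
Counting 5 from the largest end gives Orla.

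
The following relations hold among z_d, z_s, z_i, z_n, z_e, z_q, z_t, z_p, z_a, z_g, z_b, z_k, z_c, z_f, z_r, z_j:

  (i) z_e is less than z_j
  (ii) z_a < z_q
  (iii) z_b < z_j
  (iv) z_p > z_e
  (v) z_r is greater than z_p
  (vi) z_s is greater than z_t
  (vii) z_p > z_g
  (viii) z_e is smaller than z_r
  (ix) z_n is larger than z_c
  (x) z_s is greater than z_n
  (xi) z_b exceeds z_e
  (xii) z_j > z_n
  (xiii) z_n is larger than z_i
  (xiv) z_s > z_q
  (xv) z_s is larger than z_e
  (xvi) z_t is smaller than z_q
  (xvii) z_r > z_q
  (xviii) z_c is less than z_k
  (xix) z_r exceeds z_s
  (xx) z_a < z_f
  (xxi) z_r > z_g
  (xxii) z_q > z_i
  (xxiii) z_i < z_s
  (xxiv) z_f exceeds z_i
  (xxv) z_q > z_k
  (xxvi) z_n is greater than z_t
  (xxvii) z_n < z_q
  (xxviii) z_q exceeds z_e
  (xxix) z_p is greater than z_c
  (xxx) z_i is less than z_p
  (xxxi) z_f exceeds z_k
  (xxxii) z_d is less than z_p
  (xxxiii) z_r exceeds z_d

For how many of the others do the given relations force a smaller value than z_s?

8

From z_s the given relations immediately reach z_i, z_t, z_n, z_e, z_q.
From those, z_c, z_a, z_k — 8 in total.
No other element is forced below z_s by the given relations, so the count is 8.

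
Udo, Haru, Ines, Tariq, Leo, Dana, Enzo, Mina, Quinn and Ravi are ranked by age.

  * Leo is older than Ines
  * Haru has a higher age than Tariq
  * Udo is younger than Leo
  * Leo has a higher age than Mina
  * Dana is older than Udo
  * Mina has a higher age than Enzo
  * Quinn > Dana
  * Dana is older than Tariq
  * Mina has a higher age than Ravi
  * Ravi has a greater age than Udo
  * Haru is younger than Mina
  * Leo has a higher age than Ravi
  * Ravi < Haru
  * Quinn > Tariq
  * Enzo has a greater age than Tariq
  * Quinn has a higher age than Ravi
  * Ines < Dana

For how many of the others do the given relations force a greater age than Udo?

6

From Udo the given relations immediately reach Ravi, Dana, Leo.
From those, Quinn, Haru, Mina — 6 in total.
Nothing else is reachable above Udo; 6 in all.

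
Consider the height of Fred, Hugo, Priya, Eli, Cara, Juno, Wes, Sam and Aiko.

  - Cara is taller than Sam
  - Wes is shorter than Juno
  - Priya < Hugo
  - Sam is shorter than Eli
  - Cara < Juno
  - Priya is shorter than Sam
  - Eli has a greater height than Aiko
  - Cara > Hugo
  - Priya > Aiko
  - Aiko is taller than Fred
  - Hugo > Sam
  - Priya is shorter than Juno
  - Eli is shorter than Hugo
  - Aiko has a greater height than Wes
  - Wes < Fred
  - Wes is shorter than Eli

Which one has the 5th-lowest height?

Chaining the given pairs: Wes < Fred < Aiko < Priya < Sam < Eli < Hugo < Cara < Juno.
The 5th smallest is Sam.

Sam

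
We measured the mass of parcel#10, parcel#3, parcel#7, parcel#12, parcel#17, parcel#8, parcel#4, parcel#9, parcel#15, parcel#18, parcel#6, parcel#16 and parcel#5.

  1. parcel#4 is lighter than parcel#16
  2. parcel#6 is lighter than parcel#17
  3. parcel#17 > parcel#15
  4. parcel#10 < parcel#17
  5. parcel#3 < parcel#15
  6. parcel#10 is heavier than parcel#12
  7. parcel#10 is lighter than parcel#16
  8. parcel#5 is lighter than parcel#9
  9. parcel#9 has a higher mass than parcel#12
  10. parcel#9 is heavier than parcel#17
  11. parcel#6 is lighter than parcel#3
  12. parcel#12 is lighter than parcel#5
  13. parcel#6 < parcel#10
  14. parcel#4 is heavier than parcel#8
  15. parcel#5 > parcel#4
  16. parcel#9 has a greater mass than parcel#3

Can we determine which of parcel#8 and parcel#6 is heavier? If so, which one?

Following every chain through parcel#8: above parcel#8 we get parcel#4, parcel#5, parcel#9, parcel#16.
parcel#6 is not reached, and no chain runs the other way from parcel#6 to parcel#8.
So the given relations leave the order of parcel#8 and parcel#6 undetermined.

undetermined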